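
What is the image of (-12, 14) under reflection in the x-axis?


Reflection across x-axis: (x, y) -> (x, -y)
(-12, 14) -> (-12, -14)

(-12, -14)


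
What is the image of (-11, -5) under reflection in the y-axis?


Reflection across y-axis: (x, y) -> (-x, y)
(-11, -5) -> (11, -5)

(11, -5)


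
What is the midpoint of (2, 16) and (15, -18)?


Midpoint = ((2+15)/2, (16+-18)/2) = (8.5, -1)

(8.5, -1)


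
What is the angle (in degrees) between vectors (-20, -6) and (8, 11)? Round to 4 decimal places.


dot = -20*8 + -6*11 = -226
|u| = 20.8806, |v| = 13.6015
cos(angle) = -0.7958
angle = 142.7266 degrees

142.7266 degrees


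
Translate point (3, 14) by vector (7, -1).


Translation: (x+dx, y+dy) = (3+7, 14+-1) = (10, 13)

(10, 13)


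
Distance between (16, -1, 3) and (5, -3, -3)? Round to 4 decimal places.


d = sqrt((5-16)^2 + (-3--1)^2 + (-3-3)^2) = 12.6886

12.6886


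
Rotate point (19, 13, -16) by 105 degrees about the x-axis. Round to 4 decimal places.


x' = 19
y' = 13*cos(105) - -16*sin(105) = 12.0902
z' = 13*sin(105) + -16*cos(105) = 16.6981

(19, 12.0902, 16.6981)


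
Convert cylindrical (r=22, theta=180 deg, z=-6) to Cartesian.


x = 22 * cos(180) = -22
y = 22 * sin(180) = 0
z = -6

(-22, 0, -6)


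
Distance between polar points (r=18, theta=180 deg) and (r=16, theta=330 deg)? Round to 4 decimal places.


d = sqrt(r1^2 + r2^2 - 2*r1*r2*cos(t2-t1))
d = sqrt(18^2 + 16^2 - 2*18*16*cos(330-180)) = 32.8456

32.8456


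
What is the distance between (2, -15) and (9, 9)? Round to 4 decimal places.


d = sqrt((9-2)^2 + (9--15)^2) = 25

25


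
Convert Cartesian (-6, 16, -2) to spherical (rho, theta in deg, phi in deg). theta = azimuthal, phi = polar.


rho = sqrt((-6)^2 + 16^2 + (-2)^2) = 17.2047
theta = atan2(16, -6) = 110.556 deg
phi = acos(-2/17.2047) = 96.6756 deg

rho = 17.2047, theta = 110.556 deg, phi = 96.6756 deg


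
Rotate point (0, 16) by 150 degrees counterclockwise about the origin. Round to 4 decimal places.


x' = 0*cos(150) - 16*sin(150) = -8
y' = 0*sin(150) + 16*cos(150) = -13.8564

(-8, -13.8564)


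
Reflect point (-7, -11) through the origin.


Reflection through origin: (x, y) -> (-x, -y)
(-7, -11) -> (7, 11)

(7, 11)


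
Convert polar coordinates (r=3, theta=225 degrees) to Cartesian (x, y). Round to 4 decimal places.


x = 3 * cos(225) = -2.1213
y = 3 * sin(225) = -2.1213

(-2.1213, -2.1213)


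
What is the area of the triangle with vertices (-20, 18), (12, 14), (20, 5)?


Area = |x1(y2-y3) + x2(y3-y1) + x3(y1-y2)| / 2
= |-20*(14-5) + 12*(5-18) + 20*(18-14)| / 2
= 128

128


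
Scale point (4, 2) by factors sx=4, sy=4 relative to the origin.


Scaling: (x*sx, y*sy) = (4*4, 2*4) = (16, 8)

(16, 8)


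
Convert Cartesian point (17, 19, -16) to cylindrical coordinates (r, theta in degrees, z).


r = sqrt(17^2 + 19^2) = 25.4951
theta = atan2(19, 17) = 48.1798 deg
z = -16

r = 25.4951, theta = 48.1798 deg, z = -16


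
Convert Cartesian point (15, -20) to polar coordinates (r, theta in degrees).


r = sqrt(15^2 + (-20)^2) = 25
theta = atan2(-20, 15) = 306.8699 degrees

r = 25, theta = 306.8699 degrees


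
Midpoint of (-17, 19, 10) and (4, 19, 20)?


Midpoint = ((-17+4)/2, (19+19)/2, (10+20)/2) = (-6.5, 19, 15)

(-6.5, 19, 15)


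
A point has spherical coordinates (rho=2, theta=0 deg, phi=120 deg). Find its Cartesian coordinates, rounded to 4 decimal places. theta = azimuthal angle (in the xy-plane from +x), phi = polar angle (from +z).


x = 2 * sin(120) * cos(0) = 1.7321
y = 2 * sin(120) * sin(0) = 0
z = 2 * cos(120) = -1

(1.7321, 0, -1)


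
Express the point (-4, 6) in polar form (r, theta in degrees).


r = sqrt((-4)^2 + 6^2) = 7.2111
theta = atan2(6, -4) = 123.6901 degrees

r = 7.2111, theta = 123.6901 degrees


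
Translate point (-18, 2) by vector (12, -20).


Translation: (x+dx, y+dy) = (-18+12, 2+-20) = (-6, -18)

(-6, -18)


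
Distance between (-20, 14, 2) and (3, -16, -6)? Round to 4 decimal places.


d = sqrt((3--20)^2 + (-16-14)^2 + (-6-2)^2) = 38.6394

38.6394


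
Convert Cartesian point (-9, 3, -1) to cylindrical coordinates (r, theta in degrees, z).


r = sqrt((-9)^2 + 3^2) = 9.4868
theta = atan2(3, -9) = 161.5651 deg
z = -1

r = 9.4868, theta = 161.5651 deg, z = -1


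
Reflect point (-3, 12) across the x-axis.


Reflection across x-axis: (x, y) -> (x, -y)
(-3, 12) -> (-3, -12)

(-3, -12)


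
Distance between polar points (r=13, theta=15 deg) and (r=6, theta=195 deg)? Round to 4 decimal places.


d = sqrt(r1^2 + r2^2 - 2*r1*r2*cos(t2-t1))
d = sqrt(13^2 + 6^2 - 2*13*6*cos(195-15)) = 19

19


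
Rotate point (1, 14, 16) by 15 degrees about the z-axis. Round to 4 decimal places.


x' = 1*cos(15) - 14*sin(15) = -2.6575
y' = 1*sin(15) + 14*cos(15) = 13.7818
z' = 16

(-2.6575, 13.7818, 16)


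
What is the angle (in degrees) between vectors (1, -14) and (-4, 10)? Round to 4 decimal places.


dot = 1*-4 + -14*10 = -144
|u| = 14.0357, |v| = 10.7703
cos(angle) = -0.9526
angle = 162.2842 degrees

162.2842 degrees


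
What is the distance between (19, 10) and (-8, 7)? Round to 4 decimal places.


d = sqrt((-8-19)^2 + (7-10)^2) = 27.1662

27.1662


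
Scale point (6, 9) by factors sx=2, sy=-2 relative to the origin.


Scaling: (x*sx, y*sy) = (6*2, 9*-2) = (12, -18)

(12, -18)


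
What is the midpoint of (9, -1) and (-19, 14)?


Midpoint = ((9+-19)/2, (-1+14)/2) = (-5, 6.5)

(-5, 6.5)


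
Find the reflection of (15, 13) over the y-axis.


Reflection across y-axis: (x, y) -> (-x, y)
(15, 13) -> (-15, 13)

(-15, 13)


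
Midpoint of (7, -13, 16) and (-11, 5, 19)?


Midpoint = ((7+-11)/2, (-13+5)/2, (16+19)/2) = (-2, -4, 17.5)

(-2, -4, 17.5)


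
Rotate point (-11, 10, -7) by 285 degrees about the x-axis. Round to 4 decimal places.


x' = -11
y' = 10*cos(285) - -7*sin(285) = -4.1733
z' = 10*sin(285) + -7*cos(285) = -11.471

(-11, -4.1733, -11.471)


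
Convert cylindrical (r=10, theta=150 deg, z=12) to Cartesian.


x = 10 * cos(150) = -8.6603
y = 10 * sin(150) = 5
z = 12

(-8.6603, 5, 12)


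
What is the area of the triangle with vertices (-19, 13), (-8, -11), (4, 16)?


Area = |x1(y2-y3) + x2(y3-y1) + x3(y1-y2)| / 2
= |-19*(-11-16) + -8*(16-13) + 4*(13--11)| / 2
= 292.5

292.5


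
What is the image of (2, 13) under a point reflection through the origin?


Reflection through origin: (x, y) -> (-x, -y)
(2, 13) -> (-2, -13)

(-2, -13)


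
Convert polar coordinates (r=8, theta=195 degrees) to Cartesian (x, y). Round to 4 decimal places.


x = 8 * cos(195) = -7.7274
y = 8 * sin(195) = -2.0706

(-7.7274, -2.0706)


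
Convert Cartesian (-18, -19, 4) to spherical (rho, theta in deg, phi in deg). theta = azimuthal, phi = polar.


rho = sqrt((-18)^2 + (-19)^2 + 4^2) = 26.4764
theta = atan2(-19, -18) = 226.5482 deg
phi = acos(4/26.4764) = 81.3106 deg

rho = 26.4764, theta = 226.5482 deg, phi = 81.3106 deg


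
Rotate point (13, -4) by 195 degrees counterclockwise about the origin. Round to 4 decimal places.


x' = 13*cos(195) - -4*sin(195) = -13.5923
y' = 13*sin(195) + -4*cos(195) = 0.4991

(-13.5923, 0.4991)


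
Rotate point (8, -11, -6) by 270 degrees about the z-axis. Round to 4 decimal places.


x' = 8*cos(270) - -11*sin(270) = -11
y' = 8*sin(270) + -11*cos(270) = -8
z' = -6

(-11, -8, -6)


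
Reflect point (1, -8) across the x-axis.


Reflection across x-axis: (x, y) -> (x, -y)
(1, -8) -> (1, 8)

(1, 8)


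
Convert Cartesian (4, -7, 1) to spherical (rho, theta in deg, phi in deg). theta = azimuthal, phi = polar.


rho = sqrt(4^2 + (-7)^2 + 1^2) = 8.124
theta = atan2(-7, 4) = 299.7449 deg
phi = acos(1/8.124) = 82.9294 deg

rho = 8.124, theta = 299.7449 deg, phi = 82.9294 deg


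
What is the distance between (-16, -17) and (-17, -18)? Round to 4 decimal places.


d = sqrt((-17--16)^2 + (-18--17)^2) = 1.4142

1.4142


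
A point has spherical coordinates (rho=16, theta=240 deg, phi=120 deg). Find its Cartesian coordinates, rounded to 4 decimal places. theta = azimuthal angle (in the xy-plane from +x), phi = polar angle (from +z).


x = 16 * sin(120) * cos(240) = -6.9282
y = 16 * sin(120) * sin(240) = -12
z = 16 * cos(120) = -8

(-6.9282, -12, -8)


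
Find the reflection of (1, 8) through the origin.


Reflection through origin: (x, y) -> (-x, -y)
(1, 8) -> (-1, -8)

(-1, -8)


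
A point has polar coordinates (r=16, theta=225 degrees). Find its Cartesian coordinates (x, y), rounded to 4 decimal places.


x = 16 * cos(225) = -11.3137
y = 16 * sin(225) = -11.3137

(-11.3137, -11.3137)


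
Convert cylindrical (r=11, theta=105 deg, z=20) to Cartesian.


x = 11 * cos(105) = -2.847
y = 11 * sin(105) = 10.6252
z = 20

(-2.847, 10.6252, 20)


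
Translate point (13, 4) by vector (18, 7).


Translation: (x+dx, y+dy) = (13+18, 4+7) = (31, 11)

(31, 11)


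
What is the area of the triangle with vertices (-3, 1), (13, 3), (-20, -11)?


Area = |x1(y2-y3) + x2(y3-y1) + x3(y1-y2)| / 2
= |-3*(3--11) + 13*(-11-1) + -20*(1-3)| / 2
= 79

79


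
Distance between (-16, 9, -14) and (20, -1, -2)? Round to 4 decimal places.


d = sqrt((20--16)^2 + (-1-9)^2 + (-2--14)^2) = 39.2428

39.2428


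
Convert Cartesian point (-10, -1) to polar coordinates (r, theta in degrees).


r = sqrt((-10)^2 + (-1)^2) = 10.0499
theta = atan2(-1, -10) = 185.7106 degrees

r = 10.0499, theta = 185.7106 degrees


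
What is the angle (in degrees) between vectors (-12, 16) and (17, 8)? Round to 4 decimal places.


dot = -12*17 + 16*8 = -76
|u| = 20, |v| = 18.7883
cos(angle) = -0.2023
angle = 101.6688 degrees

101.6688 degrees


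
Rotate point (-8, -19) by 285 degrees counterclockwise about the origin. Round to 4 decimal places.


x' = -8*cos(285) - -19*sin(285) = -20.4231
y' = -8*sin(285) + -19*cos(285) = 2.8098

(-20.4231, 2.8098)


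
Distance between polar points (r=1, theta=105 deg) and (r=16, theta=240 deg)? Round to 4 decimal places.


d = sqrt(r1^2 + r2^2 - 2*r1*r2*cos(t2-t1))
d = sqrt(1^2 + 16^2 - 2*1*16*cos(240-105)) = 16.7221

16.7221


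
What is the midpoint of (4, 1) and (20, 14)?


Midpoint = ((4+20)/2, (1+14)/2) = (12, 7.5)

(12, 7.5)


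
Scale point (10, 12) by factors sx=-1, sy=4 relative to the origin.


Scaling: (x*sx, y*sy) = (10*-1, 12*4) = (-10, 48)

(-10, 48)


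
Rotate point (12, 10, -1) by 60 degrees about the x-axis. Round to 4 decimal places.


x' = 12
y' = 10*cos(60) - -1*sin(60) = 5.866
z' = 10*sin(60) + -1*cos(60) = 8.1603

(12, 5.866, 8.1603)


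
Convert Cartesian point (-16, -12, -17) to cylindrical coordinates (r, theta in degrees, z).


r = sqrt((-16)^2 + (-12)^2) = 20
theta = atan2(-12, -16) = 216.8699 deg
z = -17

r = 20, theta = 216.8699 deg, z = -17


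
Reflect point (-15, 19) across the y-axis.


Reflection across y-axis: (x, y) -> (-x, y)
(-15, 19) -> (15, 19)

(15, 19)


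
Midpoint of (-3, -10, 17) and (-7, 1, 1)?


Midpoint = ((-3+-7)/2, (-10+1)/2, (17+1)/2) = (-5, -4.5, 9)

(-5, -4.5, 9)


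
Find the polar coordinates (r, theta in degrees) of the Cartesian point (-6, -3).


r = sqrt((-6)^2 + (-3)^2) = 6.7082
theta = atan2(-3, -6) = 206.5651 degrees

r = 6.7082, theta = 206.5651 degrees


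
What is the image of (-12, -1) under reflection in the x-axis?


Reflection across x-axis: (x, y) -> (x, -y)
(-12, -1) -> (-12, 1)

(-12, 1)


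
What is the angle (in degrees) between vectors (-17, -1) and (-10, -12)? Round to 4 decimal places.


dot = -17*-10 + -1*-12 = 182
|u| = 17.0294, |v| = 15.6205
cos(angle) = 0.6842
angle = 46.828 degrees

46.828 degrees


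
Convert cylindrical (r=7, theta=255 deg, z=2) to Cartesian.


x = 7 * cos(255) = -1.8117
y = 7 * sin(255) = -6.7615
z = 2

(-1.8117, -6.7615, 2)


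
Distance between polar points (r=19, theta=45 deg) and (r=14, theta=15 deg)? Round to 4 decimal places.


d = sqrt(r1^2 + r2^2 - 2*r1*r2*cos(t2-t1))
d = sqrt(19^2 + 14^2 - 2*19*14*cos(15-45)) = 9.812

9.812


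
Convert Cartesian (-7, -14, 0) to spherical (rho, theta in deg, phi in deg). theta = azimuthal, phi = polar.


rho = sqrt((-7)^2 + (-14)^2 + 0^2) = 15.6525
theta = atan2(-14, -7) = 243.4349 deg
phi = acos(0/15.6525) = 90 deg

rho = 15.6525, theta = 243.4349 deg, phi = 90 deg


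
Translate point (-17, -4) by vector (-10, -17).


Translation: (x+dx, y+dy) = (-17+-10, -4+-17) = (-27, -21)

(-27, -21)


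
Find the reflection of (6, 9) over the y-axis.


Reflection across y-axis: (x, y) -> (-x, y)
(6, 9) -> (-6, 9)

(-6, 9)


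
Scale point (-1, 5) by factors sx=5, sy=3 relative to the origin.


Scaling: (x*sx, y*sy) = (-1*5, 5*3) = (-5, 15)

(-5, 15)


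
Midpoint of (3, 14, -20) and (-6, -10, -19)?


Midpoint = ((3+-6)/2, (14+-10)/2, (-20+-19)/2) = (-1.5, 2, -19.5)

(-1.5, 2, -19.5)


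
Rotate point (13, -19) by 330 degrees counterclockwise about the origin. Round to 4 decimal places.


x' = 13*cos(330) - -19*sin(330) = 1.7583
y' = 13*sin(330) + -19*cos(330) = -22.9545

(1.7583, -22.9545)


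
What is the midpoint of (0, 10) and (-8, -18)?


Midpoint = ((0+-8)/2, (10+-18)/2) = (-4, -4)

(-4, -4)


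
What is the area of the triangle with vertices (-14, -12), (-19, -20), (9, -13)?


Area = |x1(y2-y3) + x2(y3-y1) + x3(y1-y2)| / 2
= |-14*(-20--13) + -19*(-13--12) + 9*(-12--20)| / 2
= 94.5

94.5


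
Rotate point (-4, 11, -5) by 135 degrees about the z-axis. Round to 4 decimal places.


x' = -4*cos(135) - 11*sin(135) = -4.9497
y' = -4*sin(135) + 11*cos(135) = -10.6066
z' = -5

(-4.9497, -10.6066, -5)


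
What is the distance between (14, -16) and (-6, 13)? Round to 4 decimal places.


d = sqrt((-6-14)^2 + (13--16)^2) = 35.2278

35.2278


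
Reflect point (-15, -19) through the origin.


Reflection through origin: (x, y) -> (-x, -y)
(-15, -19) -> (15, 19)

(15, 19)


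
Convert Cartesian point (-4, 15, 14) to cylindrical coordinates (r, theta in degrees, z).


r = sqrt((-4)^2 + 15^2) = 15.5242
theta = atan2(15, -4) = 104.9314 deg
z = 14

r = 15.5242, theta = 104.9314 deg, z = 14


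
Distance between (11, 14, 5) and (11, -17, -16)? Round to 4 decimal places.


d = sqrt((11-11)^2 + (-17-14)^2 + (-16-5)^2) = 37.4433

37.4433


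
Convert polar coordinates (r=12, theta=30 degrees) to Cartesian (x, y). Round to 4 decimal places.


x = 12 * cos(30) = 10.3923
y = 12 * sin(30) = 6

(10.3923, 6)


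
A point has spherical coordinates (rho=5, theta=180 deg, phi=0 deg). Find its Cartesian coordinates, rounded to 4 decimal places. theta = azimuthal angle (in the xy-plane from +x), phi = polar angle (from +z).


x = 5 * sin(0) * cos(180) = 0
y = 5 * sin(0) * sin(180) = 0
z = 5 * cos(0) = 5

(0, 0, 5)


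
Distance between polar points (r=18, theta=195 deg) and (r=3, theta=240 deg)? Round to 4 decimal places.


d = sqrt(r1^2 + r2^2 - 2*r1*r2*cos(t2-t1))
d = sqrt(18^2 + 3^2 - 2*18*3*cos(240-195)) = 16.0198

16.0198


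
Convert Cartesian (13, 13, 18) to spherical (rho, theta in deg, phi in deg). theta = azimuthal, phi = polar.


rho = sqrt(13^2 + 13^2 + 18^2) = 25.7294
theta = atan2(13, 13) = 45 deg
phi = acos(18/25.7294) = 45.6059 deg

rho = 25.7294, theta = 45 deg, phi = 45.6059 deg


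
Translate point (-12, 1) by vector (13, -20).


Translation: (x+dx, y+dy) = (-12+13, 1+-20) = (1, -19)

(1, -19)


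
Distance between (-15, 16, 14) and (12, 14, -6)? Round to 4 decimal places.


d = sqrt((12--15)^2 + (14-16)^2 + (-6-14)^2) = 33.6601

33.6601


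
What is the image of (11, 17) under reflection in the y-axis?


Reflection across y-axis: (x, y) -> (-x, y)
(11, 17) -> (-11, 17)

(-11, 17)


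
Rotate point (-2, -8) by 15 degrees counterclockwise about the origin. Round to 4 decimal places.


x' = -2*cos(15) - -8*sin(15) = 0.1387
y' = -2*sin(15) + -8*cos(15) = -8.245

(0.1387, -8.245)


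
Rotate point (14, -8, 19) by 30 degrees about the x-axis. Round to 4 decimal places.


x' = 14
y' = -8*cos(30) - 19*sin(30) = -16.4282
z' = -8*sin(30) + 19*cos(30) = 12.4545

(14, -16.4282, 12.4545)


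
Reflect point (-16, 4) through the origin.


Reflection through origin: (x, y) -> (-x, -y)
(-16, 4) -> (16, -4)

(16, -4)


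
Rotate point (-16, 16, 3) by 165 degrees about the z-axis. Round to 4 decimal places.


x' = -16*cos(165) - 16*sin(165) = 11.3137
y' = -16*sin(165) + 16*cos(165) = -19.5959
z' = 3

(11.3137, -19.5959, 3)


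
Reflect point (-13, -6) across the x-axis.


Reflection across x-axis: (x, y) -> (x, -y)
(-13, -6) -> (-13, 6)

(-13, 6)


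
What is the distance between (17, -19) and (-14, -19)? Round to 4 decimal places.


d = sqrt((-14-17)^2 + (-19--19)^2) = 31

31


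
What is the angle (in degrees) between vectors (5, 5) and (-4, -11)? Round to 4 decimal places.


dot = 5*-4 + 5*-11 = -75
|u| = 7.0711, |v| = 11.7047
cos(angle) = -0.9062
angle = 154.9831 degrees

154.9831 degrees


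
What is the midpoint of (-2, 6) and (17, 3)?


Midpoint = ((-2+17)/2, (6+3)/2) = (7.5, 4.5)

(7.5, 4.5)


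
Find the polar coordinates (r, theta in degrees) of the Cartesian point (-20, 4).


r = sqrt((-20)^2 + 4^2) = 20.3961
theta = atan2(4, -20) = 168.6901 degrees

r = 20.3961, theta = 168.6901 degrees


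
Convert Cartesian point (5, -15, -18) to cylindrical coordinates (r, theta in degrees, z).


r = sqrt(5^2 + (-15)^2) = 15.8114
theta = atan2(-15, 5) = 288.4349 deg
z = -18

r = 15.8114, theta = 288.4349 deg, z = -18


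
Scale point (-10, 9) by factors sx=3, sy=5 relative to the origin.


Scaling: (x*sx, y*sy) = (-10*3, 9*5) = (-30, 45)

(-30, 45)


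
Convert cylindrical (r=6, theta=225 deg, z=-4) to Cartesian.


x = 6 * cos(225) = -4.2426
y = 6 * sin(225) = -4.2426
z = -4

(-4.2426, -4.2426, -4)


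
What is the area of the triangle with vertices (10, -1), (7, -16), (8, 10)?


Area = |x1(y2-y3) + x2(y3-y1) + x3(y1-y2)| / 2
= |10*(-16-10) + 7*(10--1) + 8*(-1--16)| / 2
= 31.5

31.5


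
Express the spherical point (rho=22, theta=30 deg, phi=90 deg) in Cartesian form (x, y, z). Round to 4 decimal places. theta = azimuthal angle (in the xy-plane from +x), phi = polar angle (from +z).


x = 22 * sin(90) * cos(30) = 19.0526
y = 22 * sin(90) * sin(30) = 11
z = 22 * cos(90) = 0

(19.0526, 11, 0)


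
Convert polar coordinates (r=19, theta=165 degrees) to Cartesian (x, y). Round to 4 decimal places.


x = 19 * cos(165) = -18.3526
y = 19 * sin(165) = 4.9176

(-18.3526, 4.9176)


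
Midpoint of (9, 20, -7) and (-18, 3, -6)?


Midpoint = ((9+-18)/2, (20+3)/2, (-7+-6)/2) = (-4.5, 11.5, -6.5)

(-4.5, 11.5, -6.5)


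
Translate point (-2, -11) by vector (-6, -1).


Translation: (x+dx, y+dy) = (-2+-6, -11+-1) = (-8, -12)

(-8, -12)


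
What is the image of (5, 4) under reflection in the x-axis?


Reflection across x-axis: (x, y) -> (x, -y)
(5, 4) -> (5, -4)

(5, -4)


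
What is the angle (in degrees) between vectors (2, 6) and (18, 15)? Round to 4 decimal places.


dot = 2*18 + 6*15 = 126
|u| = 6.3246, |v| = 23.4307
cos(angle) = 0.8503
angle = 31.7595 degrees

31.7595 degrees


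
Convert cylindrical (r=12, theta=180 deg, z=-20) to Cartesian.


x = 12 * cos(180) = -12
y = 12 * sin(180) = 0
z = -20

(-12, 0, -20)


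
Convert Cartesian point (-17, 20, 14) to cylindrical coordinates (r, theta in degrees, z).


r = sqrt((-17)^2 + 20^2) = 26.2488
theta = atan2(20, -17) = 130.3645 deg
z = 14

r = 26.2488, theta = 130.3645 deg, z = 14


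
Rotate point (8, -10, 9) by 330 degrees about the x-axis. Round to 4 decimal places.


x' = 8
y' = -10*cos(330) - 9*sin(330) = -4.1603
z' = -10*sin(330) + 9*cos(330) = 12.7942

(8, -4.1603, 12.7942)


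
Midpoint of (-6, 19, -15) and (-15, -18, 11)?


Midpoint = ((-6+-15)/2, (19+-18)/2, (-15+11)/2) = (-10.5, 0.5, -2)

(-10.5, 0.5, -2)


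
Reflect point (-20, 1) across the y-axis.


Reflection across y-axis: (x, y) -> (-x, y)
(-20, 1) -> (20, 1)

(20, 1)


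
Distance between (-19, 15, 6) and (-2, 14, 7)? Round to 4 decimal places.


d = sqrt((-2--19)^2 + (14-15)^2 + (7-6)^2) = 17.0587

17.0587


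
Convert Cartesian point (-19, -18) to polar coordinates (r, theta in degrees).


r = sqrt((-19)^2 + (-18)^2) = 26.1725
theta = atan2(-18, -19) = 223.4518 degrees

r = 26.1725, theta = 223.4518 degrees


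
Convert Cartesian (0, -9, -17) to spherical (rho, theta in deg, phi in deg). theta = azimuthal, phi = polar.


rho = sqrt(0^2 + (-9)^2 + (-17)^2) = 19.2354
theta = atan2(-9, 0) = 270 deg
phi = acos(-17/19.2354) = 152.1027 deg

rho = 19.2354, theta = 270 deg, phi = 152.1027 deg


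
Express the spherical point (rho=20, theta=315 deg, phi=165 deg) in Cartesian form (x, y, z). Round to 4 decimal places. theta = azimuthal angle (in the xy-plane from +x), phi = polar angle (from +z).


x = 20 * sin(165) * cos(315) = 3.6603
y = 20 * sin(165) * sin(315) = -3.6603
z = 20 * cos(165) = -19.3185

(3.6603, -3.6603, -19.3185)


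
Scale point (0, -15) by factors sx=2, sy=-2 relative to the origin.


Scaling: (x*sx, y*sy) = (0*2, -15*-2) = (0, 30)

(0, 30)


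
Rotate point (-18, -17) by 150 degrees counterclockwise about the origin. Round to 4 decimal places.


x' = -18*cos(150) - -17*sin(150) = 24.0885
y' = -18*sin(150) + -17*cos(150) = 5.7224

(24.0885, 5.7224)


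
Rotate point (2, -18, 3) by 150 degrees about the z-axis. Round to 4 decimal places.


x' = 2*cos(150) - -18*sin(150) = 7.2679
y' = 2*sin(150) + -18*cos(150) = 16.5885
z' = 3

(7.2679, 16.5885, 3)


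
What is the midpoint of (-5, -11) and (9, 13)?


Midpoint = ((-5+9)/2, (-11+13)/2) = (2, 1)

(2, 1)


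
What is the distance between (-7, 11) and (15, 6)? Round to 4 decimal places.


d = sqrt((15--7)^2 + (6-11)^2) = 22.561

22.561


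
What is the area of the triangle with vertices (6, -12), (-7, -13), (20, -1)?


Area = |x1(y2-y3) + x2(y3-y1) + x3(y1-y2)| / 2
= |6*(-13--1) + -7*(-1--12) + 20*(-12--13)| / 2
= 64.5

64.5


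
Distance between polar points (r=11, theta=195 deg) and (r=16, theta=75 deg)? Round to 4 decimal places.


d = sqrt(r1^2 + r2^2 - 2*r1*r2*cos(t2-t1))
d = sqrt(11^2 + 16^2 - 2*11*16*cos(75-195)) = 23.516

23.516


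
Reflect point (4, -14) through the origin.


Reflection through origin: (x, y) -> (-x, -y)
(4, -14) -> (-4, 14)

(-4, 14)


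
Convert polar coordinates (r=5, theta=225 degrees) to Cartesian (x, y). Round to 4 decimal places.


x = 5 * cos(225) = -3.5355
y = 5 * sin(225) = -3.5355

(-3.5355, -3.5355)


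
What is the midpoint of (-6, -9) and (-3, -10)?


Midpoint = ((-6+-3)/2, (-9+-10)/2) = (-4.5, -9.5)

(-4.5, -9.5)


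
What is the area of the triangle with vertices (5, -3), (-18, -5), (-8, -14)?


Area = |x1(y2-y3) + x2(y3-y1) + x3(y1-y2)| / 2
= |5*(-5--14) + -18*(-14--3) + -8*(-3--5)| / 2
= 113.5

113.5


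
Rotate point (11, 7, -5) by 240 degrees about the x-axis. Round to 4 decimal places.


x' = 11
y' = 7*cos(240) - -5*sin(240) = -7.8301
z' = 7*sin(240) + -5*cos(240) = -3.5622

(11, -7.8301, -3.5622)


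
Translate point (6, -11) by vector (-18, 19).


Translation: (x+dx, y+dy) = (6+-18, -11+19) = (-12, 8)

(-12, 8)


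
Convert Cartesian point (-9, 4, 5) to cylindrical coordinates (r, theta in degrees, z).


r = sqrt((-9)^2 + 4^2) = 9.8489
theta = atan2(4, -9) = 156.0375 deg
z = 5

r = 9.8489, theta = 156.0375 deg, z = 5


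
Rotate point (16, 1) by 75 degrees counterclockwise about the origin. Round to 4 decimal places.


x' = 16*cos(75) - 1*sin(75) = 3.1752
y' = 16*sin(75) + 1*cos(75) = 15.7136

(3.1752, 15.7136)


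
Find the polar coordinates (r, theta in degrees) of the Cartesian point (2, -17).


r = sqrt(2^2 + (-17)^2) = 17.1172
theta = atan2(-17, 2) = 276.7098 degrees

r = 17.1172, theta = 276.7098 degrees


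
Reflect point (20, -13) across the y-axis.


Reflection across y-axis: (x, y) -> (-x, y)
(20, -13) -> (-20, -13)

(-20, -13)


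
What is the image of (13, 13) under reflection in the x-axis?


Reflection across x-axis: (x, y) -> (x, -y)
(13, 13) -> (13, -13)

(13, -13)


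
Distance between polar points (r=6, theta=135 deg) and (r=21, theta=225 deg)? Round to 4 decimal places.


d = sqrt(r1^2 + r2^2 - 2*r1*r2*cos(t2-t1))
d = sqrt(6^2 + 21^2 - 2*6*21*cos(225-135)) = 21.8403

21.8403


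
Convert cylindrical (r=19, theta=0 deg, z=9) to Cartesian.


x = 19 * cos(0) = 19
y = 19 * sin(0) = 0
z = 9

(19, 0, 9)


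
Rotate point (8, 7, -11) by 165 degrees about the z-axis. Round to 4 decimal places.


x' = 8*cos(165) - 7*sin(165) = -9.5391
y' = 8*sin(165) + 7*cos(165) = -4.6909
z' = -11

(-9.5391, -4.6909, -11)


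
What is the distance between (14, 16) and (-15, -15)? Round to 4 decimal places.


d = sqrt((-15-14)^2 + (-15-16)^2) = 42.45

42.45


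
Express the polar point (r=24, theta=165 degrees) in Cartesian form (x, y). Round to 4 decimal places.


x = 24 * cos(165) = -23.1822
y = 24 * sin(165) = 6.2117

(-23.1822, 6.2117)


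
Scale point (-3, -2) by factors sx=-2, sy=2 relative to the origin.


Scaling: (x*sx, y*sy) = (-3*-2, -2*2) = (6, -4)

(6, -4)


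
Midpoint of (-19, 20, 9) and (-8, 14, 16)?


Midpoint = ((-19+-8)/2, (20+14)/2, (9+16)/2) = (-13.5, 17, 12.5)

(-13.5, 17, 12.5)


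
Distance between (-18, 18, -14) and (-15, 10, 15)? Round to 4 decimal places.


d = sqrt((-15--18)^2 + (10-18)^2 + (15--14)^2) = 30.2324

30.2324


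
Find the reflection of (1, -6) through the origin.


Reflection through origin: (x, y) -> (-x, -y)
(1, -6) -> (-1, 6)

(-1, 6)


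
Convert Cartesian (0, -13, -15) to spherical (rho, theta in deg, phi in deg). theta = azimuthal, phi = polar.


rho = sqrt(0^2 + (-13)^2 + (-15)^2) = 19.8494
theta = atan2(-13, 0) = 270 deg
phi = acos(-15/19.8494) = 139.0856 deg

rho = 19.8494, theta = 270 deg, phi = 139.0856 deg


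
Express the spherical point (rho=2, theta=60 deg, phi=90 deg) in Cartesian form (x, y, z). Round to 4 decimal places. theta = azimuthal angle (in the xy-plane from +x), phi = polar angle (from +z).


x = 2 * sin(90) * cos(60) = 1
y = 2 * sin(90) * sin(60) = 1.7321
z = 2 * cos(90) = 0

(1, 1.7321, 0)


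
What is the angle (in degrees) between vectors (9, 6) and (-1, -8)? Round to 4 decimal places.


dot = 9*-1 + 6*-8 = -57
|u| = 10.8167, |v| = 8.0623
cos(angle) = -0.6536
angle = 130.8151 degrees

130.8151 degrees


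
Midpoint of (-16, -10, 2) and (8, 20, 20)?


Midpoint = ((-16+8)/2, (-10+20)/2, (2+20)/2) = (-4, 5, 11)

(-4, 5, 11)


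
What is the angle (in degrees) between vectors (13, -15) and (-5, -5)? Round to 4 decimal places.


dot = 13*-5 + -15*-5 = 10
|u| = 19.8494, |v| = 7.0711
cos(angle) = 0.0712
angle = 85.9144 degrees

85.9144 degrees


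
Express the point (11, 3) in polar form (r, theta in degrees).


r = sqrt(11^2 + 3^2) = 11.4018
theta = atan2(3, 11) = 15.2551 degrees

r = 11.4018, theta = 15.2551 degrees


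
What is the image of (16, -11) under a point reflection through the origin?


Reflection through origin: (x, y) -> (-x, -y)
(16, -11) -> (-16, 11)

(-16, 11)


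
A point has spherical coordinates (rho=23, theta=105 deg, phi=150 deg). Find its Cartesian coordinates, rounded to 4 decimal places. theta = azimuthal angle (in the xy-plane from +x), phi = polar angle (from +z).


x = 23 * sin(150) * cos(105) = -2.9764
y = 23 * sin(150) * sin(105) = 11.1081
z = 23 * cos(150) = -19.9186

(-2.9764, 11.1081, -19.9186)


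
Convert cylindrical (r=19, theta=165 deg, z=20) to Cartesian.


x = 19 * cos(165) = -18.3526
y = 19 * sin(165) = 4.9176
z = 20

(-18.3526, 4.9176, 20)


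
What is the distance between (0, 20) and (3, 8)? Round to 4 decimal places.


d = sqrt((3-0)^2 + (8-20)^2) = 12.3693

12.3693


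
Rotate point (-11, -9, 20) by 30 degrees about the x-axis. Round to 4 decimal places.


x' = -11
y' = -9*cos(30) - 20*sin(30) = -17.7942
z' = -9*sin(30) + 20*cos(30) = 12.8205

(-11, -17.7942, 12.8205)


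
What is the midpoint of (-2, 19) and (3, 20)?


Midpoint = ((-2+3)/2, (19+20)/2) = (0.5, 19.5)

(0.5, 19.5)


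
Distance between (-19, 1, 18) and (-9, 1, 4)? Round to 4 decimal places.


d = sqrt((-9--19)^2 + (1-1)^2 + (4-18)^2) = 17.2047

17.2047


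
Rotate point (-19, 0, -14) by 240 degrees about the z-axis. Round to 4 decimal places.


x' = -19*cos(240) - 0*sin(240) = 9.5
y' = -19*sin(240) + 0*cos(240) = 16.4545
z' = -14

(9.5, 16.4545, -14)


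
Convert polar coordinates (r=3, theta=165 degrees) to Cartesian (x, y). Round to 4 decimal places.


x = 3 * cos(165) = -2.8978
y = 3 * sin(165) = 0.7765

(-2.8978, 0.7765)


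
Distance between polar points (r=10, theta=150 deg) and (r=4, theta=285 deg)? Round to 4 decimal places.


d = sqrt(r1^2 + r2^2 - 2*r1*r2*cos(t2-t1))
d = sqrt(10^2 + 4^2 - 2*10*4*cos(285-150)) = 13.1365

13.1365


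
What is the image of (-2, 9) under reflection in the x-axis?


Reflection across x-axis: (x, y) -> (x, -y)
(-2, 9) -> (-2, -9)

(-2, -9)


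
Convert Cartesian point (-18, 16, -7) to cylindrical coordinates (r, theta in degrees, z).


r = sqrt((-18)^2 + 16^2) = 24.0832
theta = atan2(16, -18) = 138.3665 deg
z = -7

r = 24.0832, theta = 138.3665 deg, z = -7


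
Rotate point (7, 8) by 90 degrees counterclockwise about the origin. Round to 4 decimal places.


x' = 7*cos(90) - 8*sin(90) = -8
y' = 7*sin(90) + 8*cos(90) = 7

(-8, 7)


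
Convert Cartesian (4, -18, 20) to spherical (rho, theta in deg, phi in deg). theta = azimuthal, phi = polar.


rho = sqrt(4^2 + (-18)^2 + 20^2) = 27.2029
theta = atan2(-18, 4) = 282.5288 deg
phi = acos(20/27.2029) = 42.6746 deg

rho = 27.2029, theta = 282.5288 deg, phi = 42.6746 deg


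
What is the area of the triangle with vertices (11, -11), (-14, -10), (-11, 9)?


Area = |x1(y2-y3) + x2(y3-y1) + x3(y1-y2)| / 2
= |11*(-10-9) + -14*(9--11) + -11*(-11--10)| / 2
= 239

239


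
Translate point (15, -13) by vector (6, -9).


Translation: (x+dx, y+dy) = (15+6, -13+-9) = (21, -22)

(21, -22)


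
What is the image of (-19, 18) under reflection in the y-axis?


Reflection across y-axis: (x, y) -> (-x, y)
(-19, 18) -> (19, 18)

(19, 18)


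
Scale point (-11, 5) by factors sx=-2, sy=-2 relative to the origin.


Scaling: (x*sx, y*sy) = (-11*-2, 5*-2) = (22, -10)

(22, -10)


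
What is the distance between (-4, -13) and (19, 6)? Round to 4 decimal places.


d = sqrt((19--4)^2 + (6--13)^2) = 29.8329

29.8329


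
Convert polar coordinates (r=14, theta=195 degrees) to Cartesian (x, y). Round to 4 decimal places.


x = 14 * cos(195) = -13.523
y = 14 * sin(195) = -3.6235

(-13.523, -3.6235)


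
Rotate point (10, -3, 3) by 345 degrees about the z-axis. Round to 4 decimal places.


x' = 10*cos(345) - -3*sin(345) = 8.8828
y' = 10*sin(345) + -3*cos(345) = -5.486
z' = 3

(8.8828, -5.486, 3)


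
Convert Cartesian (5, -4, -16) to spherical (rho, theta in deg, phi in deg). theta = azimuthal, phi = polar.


rho = sqrt(5^2 + (-4)^2 + (-16)^2) = 17.2337
theta = atan2(-4, 5) = 321.3402 deg
phi = acos(-16/17.2337) = 158.1889 deg

rho = 17.2337, theta = 321.3402 deg, phi = 158.1889 deg


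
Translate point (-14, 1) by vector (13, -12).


Translation: (x+dx, y+dy) = (-14+13, 1+-12) = (-1, -11)

(-1, -11)


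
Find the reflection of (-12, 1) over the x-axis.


Reflection across x-axis: (x, y) -> (x, -y)
(-12, 1) -> (-12, -1)

(-12, -1)


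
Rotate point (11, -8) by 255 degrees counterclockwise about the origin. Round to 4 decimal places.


x' = 11*cos(255) - -8*sin(255) = -10.5744
y' = 11*sin(255) + -8*cos(255) = -8.5546

(-10.5744, -8.5546)


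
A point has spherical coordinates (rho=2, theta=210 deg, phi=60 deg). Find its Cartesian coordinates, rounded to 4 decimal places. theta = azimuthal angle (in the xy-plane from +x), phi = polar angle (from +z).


x = 2 * sin(60) * cos(210) = -1.5
y = 2 * sin(60) * sin(210) = -0.866
z = 2 * cos(60) = 1

(-1.5, -0.866, 1)


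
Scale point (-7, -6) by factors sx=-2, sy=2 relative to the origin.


Scaling: (x*sx, y*sy) = (-7*-2, -6*2) = (14, -12)

(14, -12)


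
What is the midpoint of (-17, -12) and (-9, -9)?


Midpoint = ((-17+-9)/2, (-12+-9)/2) = (-13, -10.5)

(-13, -10.5)


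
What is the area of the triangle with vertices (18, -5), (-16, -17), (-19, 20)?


Area = |x1(y2-y3) + x2(y3-y1) + x3(y1-y2)| / 2
= |18*(-17-20) + -16*(20--5) + -19*(-5--17)| / 2
= 647

647


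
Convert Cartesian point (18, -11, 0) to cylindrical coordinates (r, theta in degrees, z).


r = sqrt(18^2 + (-11)^2) = 21.095
theta = atan2(-11, 18) = 328.5704 deg
z = 0

r = 21.095, theta = 328.5704 deg, z = 0


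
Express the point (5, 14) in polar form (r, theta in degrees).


r = sqrt(5^2 + 14^2) = 14.8661
theta = atan2(14, 5) = 70.3462 degrees

r = 14.8661, theta = 70.3462 degrees


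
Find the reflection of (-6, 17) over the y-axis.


Reflection across y-axis: (x, y) -> (-x, y)
(-6, 17) -> (6, 17)

(6, 17)


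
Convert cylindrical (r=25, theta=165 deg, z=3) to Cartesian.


x = 25 * cos(165) = -24.1481
y = 25 * sin(165) = 6.4705
z = 3

(-24.1481, 6.4705, 3)


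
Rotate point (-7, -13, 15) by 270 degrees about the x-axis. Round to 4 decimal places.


x' = -7
y' = -13*cos(270) - 15*sin(270) = 15
z' = -13*sin(270) + 15*cos(270) = 13

(-7, 15, 13)


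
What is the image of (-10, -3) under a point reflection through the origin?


Reflection through origin: (x, y) -> (-x, -y)
(-10, -3) -> (10, 3)

(10, 3)


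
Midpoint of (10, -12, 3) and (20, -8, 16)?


Midpoint = ((10+20)/2, (-12+-8)/2, (3+16)/2) = (15, -10, 9.5)

(15, -10, 9.5)


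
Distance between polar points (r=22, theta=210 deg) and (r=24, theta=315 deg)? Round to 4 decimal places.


d = sqrt(r1^2 + r2^2 - 2*r1*r2*cos(t2-t1))
d = sqrt(22^2 + 24^2 - 2*22*24*cos(315-210)) = 36.5146

36.5146


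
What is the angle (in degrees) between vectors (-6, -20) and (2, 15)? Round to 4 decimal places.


dot = -6*2 + -20*15 = -312
|u| = 20.8806, |v| = 15.1327
cos(angle) = -0.9874
angle = 170.8954 degrees

170.8954 degrees


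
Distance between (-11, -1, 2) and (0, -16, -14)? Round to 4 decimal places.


d = sqrt((0--11)^2 + (-16--1)^2 + (-14-2)^2) = 24.5357

24.5357


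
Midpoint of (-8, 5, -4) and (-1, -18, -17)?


Midpoint = ((-8+-1)/2, (5+-18)/2, (-4+-17)/2) = (-4.5, -6.5, -10.5)

(-4.5, -6.5, -10.5)


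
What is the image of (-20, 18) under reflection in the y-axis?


Reflection across y-axis: (x, y) -> (-x, y)
(-20, 18) -> (20, 18)

(20, 18)


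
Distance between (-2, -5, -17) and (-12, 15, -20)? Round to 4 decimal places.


d = sqrt((-12--2)^2 + (15--5)^2 + (-20--17)^2) = 22.561

22.561


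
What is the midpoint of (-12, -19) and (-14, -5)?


Midpoint = ((-12+-14)/2, (-19+-5)/2) = (-13, -12)

(-13, -12)


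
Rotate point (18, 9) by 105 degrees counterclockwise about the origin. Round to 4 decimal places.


x' = 18*cos(105) - 9*sin(105) = -13.3521
y' = 18*sin(105) + 9*cos(105) = 15.0573

(-13.3521, 15.0573)


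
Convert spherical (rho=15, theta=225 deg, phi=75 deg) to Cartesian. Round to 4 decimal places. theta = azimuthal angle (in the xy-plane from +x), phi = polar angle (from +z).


x = 15 * sin(75) * cos(225) = -10.2452
y = 15 * sin(75) * sin(225) = -10.2452
z = 15 * cos(75) = 3.8823

(-10.2452, -10.2452, 3.8823)


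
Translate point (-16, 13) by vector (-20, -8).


Translation: (x+dx, y+dy) = (-16+-20, 13+-8) = (-36, 5)

(-36, 5)


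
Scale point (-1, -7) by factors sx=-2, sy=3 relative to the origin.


Scaling: (x*sx, y*sy) = (-1*-2, -7*3) = (2, -21)

(2, -21)


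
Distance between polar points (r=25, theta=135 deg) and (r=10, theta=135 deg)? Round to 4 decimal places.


d = sqrt(r1^2 + r2^2 - 2*r1*r2*cos(t2-t1))
d = sqrt(25^2 + 10^2 - 2*25*10*cos(135-135)) = 15

15


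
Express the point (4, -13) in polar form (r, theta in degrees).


r = sqrt(4^2 + (-13)^2) = 13.6015
theta = atan2(-13, 4) = 287.1027 degrees

r = 13.6015, theta = 287.1027 degrees


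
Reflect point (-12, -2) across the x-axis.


Reflection across x-axis: (x, y) -> (x, -y)
(-12, -2) -> (-12, 2)

(-12, 2)


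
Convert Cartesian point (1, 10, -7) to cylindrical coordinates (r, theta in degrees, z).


r = sqrt(1^2 + 10^2) = 10.0499
theta = atan2(10, 1) = 84.2894 deg
z = -7

r = 10.0499, theta = 84.2894 deg, z = -7


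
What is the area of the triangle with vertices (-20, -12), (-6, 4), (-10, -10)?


Area = |x1(y2-y3) + x2(y3-y1) + x3(y1-y2)| / 2
= |-20*(4--10) + -6*(-10--12) + -10*(-12-4)| / 2
= 66

66


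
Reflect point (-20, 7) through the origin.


Reflection through origin: (x, y) -> (-x, -y)
(-20, 7) -> (20, -7)

(20, -7)


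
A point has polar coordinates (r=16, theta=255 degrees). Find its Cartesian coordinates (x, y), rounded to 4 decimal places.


x = 16 * cos(255) = -4.1411
y = 16 * sin(255) = -15.4548

(-4.1411, -15.4548)


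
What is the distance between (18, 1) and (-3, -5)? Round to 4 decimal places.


d = sqrt((-3-18)^2 + (-5-1)^2) = 21.8403

21.8403


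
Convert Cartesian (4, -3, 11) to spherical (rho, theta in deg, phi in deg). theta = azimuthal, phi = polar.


rho = sqrt(4^2 + (-3)^2 + 11^2) = 12.083
theta = atan2(-3, 4) = 323.1301 deg
phi = acos(11/12.083) = 24.444 deg

rho = 12.083, theta = 323.1301 deg, phi = 24.444 deg


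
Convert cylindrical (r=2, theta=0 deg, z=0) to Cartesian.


x = 2 * cos(0) = 2
y = 2 * sin(0) = 0
z = 0

(2, 0, 0)


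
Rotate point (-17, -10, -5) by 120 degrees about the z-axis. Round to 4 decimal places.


x' = -17*cos(120) - -10*sin(120) = 17.1603
y' = -17*sin(120) + -10*cos(120) = -9.7224
z' = -5

(17.1603, -9.7224, -5)


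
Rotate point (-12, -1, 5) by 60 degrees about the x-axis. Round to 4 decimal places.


x' = -12
y' = -1*cos(60) - 5*sin(60) = -4.8301
z' = -1*sin(60) + 5*cos(60) = 1.634

(-12, -4.8301, 1.634)


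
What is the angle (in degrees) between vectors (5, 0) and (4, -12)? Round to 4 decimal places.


dot = 5*4 + 0*-12 = 20
|u| = 5, |v| = 12.6491
cos(angle) = 0.3162
angle = 71.5651 degrees

71.5651 degrees


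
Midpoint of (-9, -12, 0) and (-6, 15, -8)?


Midpoint = ((-9+-6)/2, (-12+15)/2, (0+-8)/2) = (-7.5, 1.5, -4)

(-7.5, 1.5, -4)


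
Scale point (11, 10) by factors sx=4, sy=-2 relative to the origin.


Scaling: (x*sx, y*sy) = (11*4, 10*-2) = (44, -20)

(44, -20)


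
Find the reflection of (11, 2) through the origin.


Reflection through origin: (x, y) -> (-x, -y)
(11, 2) -> (-11, -2)

(-11, -2)


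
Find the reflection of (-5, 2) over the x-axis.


Reflection across x-axis: (x, y) -> (x, -y)
(-5, 2) -> (-5, -2)

(-5, -2)


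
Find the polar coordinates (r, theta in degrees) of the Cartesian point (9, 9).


r = sqrt(9^2 + 9^2) = 12.7279
theta = atan2(9, 9) = 45 degrees

r = 12.7279, theta = 45 degrees


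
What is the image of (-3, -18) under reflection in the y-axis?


Reflection across y-axis: (x, y) -> (-x, y)
(-3, -18) -> (3, -18)

(3, -18)


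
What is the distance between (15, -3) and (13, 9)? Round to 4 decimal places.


d = sqrt((13-15)^2 + (9--3)^2) = 12.1655

12.1655


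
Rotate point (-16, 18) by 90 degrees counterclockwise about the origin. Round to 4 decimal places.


x' = -16*cos(90) - 18*sin(90) = -18
y' = -16*sin(90) + 18*cos(90) = -16

(-18, -16)


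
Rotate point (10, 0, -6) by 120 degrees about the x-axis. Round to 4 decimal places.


x' = 10
y' = 0*cos(120) - -6*sin(120) = 5.1962
z' = 0*sin(120) + -6*cos(120) = 3

(10, 5.1962, 3)
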